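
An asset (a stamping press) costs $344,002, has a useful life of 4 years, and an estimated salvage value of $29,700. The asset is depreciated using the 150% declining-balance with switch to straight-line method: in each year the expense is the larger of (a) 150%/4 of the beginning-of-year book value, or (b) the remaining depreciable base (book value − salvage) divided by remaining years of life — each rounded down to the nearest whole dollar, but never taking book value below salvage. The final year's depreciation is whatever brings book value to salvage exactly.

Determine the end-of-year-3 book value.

Depreciable base = $344,002 − $29,700 = $314,302.
Year 1: DB = ⌊$344,002 × 150%/4⌋ = $129,000; SL = ⌊$314,302/4⌋ = $78,575 → take DB $129,000. Book value $215,002.
Year 2: DB = ⌊$215,002 × 150%/4⌋ = $80,625; SL = ⌊$185,302/3⌋ = $61,767 → take DB $80,625. Book value $134,377.
Year 3: DB = ⌊$134,377 × 150%/4⌋ = $50,391; SL = ⌊$104,677/2⌋ = $52,338 → take SL $52,338. Book value $82,039.

$82,039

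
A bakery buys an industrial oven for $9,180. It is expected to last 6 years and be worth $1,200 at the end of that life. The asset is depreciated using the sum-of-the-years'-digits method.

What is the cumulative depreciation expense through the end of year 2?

Depreciable base = $9,180 − $1,200 = $7,980.
Sum of the years' digits = 6+5+4+3+2+1 = 21.
Year 1: $7,980 × 6/21 = $2,280. Book value $6,900.
Year 2: $7,980 × 5/21 = $1,900. Book value $5,000.
Accumulated through year 2 = $9,180 − $5,000 = $4,180.

$4,180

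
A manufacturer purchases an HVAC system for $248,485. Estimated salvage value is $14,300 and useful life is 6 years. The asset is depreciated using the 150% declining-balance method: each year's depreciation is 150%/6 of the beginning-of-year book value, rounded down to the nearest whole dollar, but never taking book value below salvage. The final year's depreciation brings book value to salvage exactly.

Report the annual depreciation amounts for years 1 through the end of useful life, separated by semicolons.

Depreciable base = $248,485 − $14,300 = $234,185.
Year 1: ⌊$248,485 × 150%/6⌋ = $62,121. Book value $186,364.
Year 2: ⌊$186,364 × 150%/6⌋ = $46,591. Book value $139,773.
Year 3: ⌊$139,773 × 150%/6⌋ = $34,943. Book value $104,830.
Year 4: ⌊$104,830 × 150%/6⌋ = $26,207. Book value $78,623.
Year 5: ⌊$78,623 × 150%/6⌋ = $19,655. Book value $58,968.
Year 6 (final): $58,968 − $14,300 = $44,668. Book value $14,300.

$62,121; $46,591; $34,943; $26,207; $19,655; $44,668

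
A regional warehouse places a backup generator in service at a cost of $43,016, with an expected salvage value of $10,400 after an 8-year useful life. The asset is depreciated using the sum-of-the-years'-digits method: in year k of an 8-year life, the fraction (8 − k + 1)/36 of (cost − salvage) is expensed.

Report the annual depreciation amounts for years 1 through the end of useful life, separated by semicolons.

$7,248; $6,342; $5,436; $4,530; $3,624; $2,718; $1,812; $906

Depreciable base = $43,016 − $10,400 = $32,616.
Sum of the years' digits = 8+7+6+5+4+3+2+1 = 36.
Year 1: $32,616 × 8/36 = $7,248. Book value $35,768.
Year 2: $32,616 × 7/36 = $6,342. Book value $29,426.
Year 3: $32,616 × 6/36 = $5,436. Book value $23,990.
Year 4: $32,616 × 5/36 = $4,530. Book value $19,460.
Year 5: $32,616 × 4/36 = $3,624. Book value $15,836.
Year 6: $32,616 × 3/36 = $2,718. Book value $13,118.
Year 7: $32,616 × 2/36 = $1,812. Book value $11,306.
Year 8: $32,616 × 1/36 = $906. Book value $10,400.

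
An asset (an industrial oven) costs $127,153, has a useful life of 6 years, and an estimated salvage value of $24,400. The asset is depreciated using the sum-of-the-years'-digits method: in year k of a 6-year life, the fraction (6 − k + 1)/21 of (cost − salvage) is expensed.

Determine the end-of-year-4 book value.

$39,079

Depreciable base = $127,153 − $24,400 = $102,753.
Sum of the years' digits = 6+5+4+3+2+1 = 21.
Year 1: $102,753 × 6/21 = $29,358. Book value $97,795.
Year 2: $102,753 × 5/21 = $24,465. Book value $73,330.
Year 3: $102,753 × 4/21 = $19,572. Book value $53,758.
Year 4: $102,753 × 3/21 = $14,679. Book value $39,079.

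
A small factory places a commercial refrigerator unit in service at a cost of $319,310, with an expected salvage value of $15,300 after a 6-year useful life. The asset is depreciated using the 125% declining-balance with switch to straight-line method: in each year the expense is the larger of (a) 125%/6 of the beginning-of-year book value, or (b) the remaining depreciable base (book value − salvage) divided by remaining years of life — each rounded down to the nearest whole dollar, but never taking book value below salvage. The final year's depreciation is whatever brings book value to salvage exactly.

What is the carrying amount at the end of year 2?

Depreciable base = $319,310 − $15,300 = $304,010.
Year 1: DB = ⌊$319,310 × 125%/6⌋ = $66,522; SL = ⌊$304,010/6⌋ = $50,668 → take DB $66,522. Book value $252,788.
Year 2: DB = ⌊$252,788 × 125%/6⌋ = $52,664; SL = ⌊$237,488/5⌋ = $47,497 → take DB $52,664. Book value $200,124.

$200,124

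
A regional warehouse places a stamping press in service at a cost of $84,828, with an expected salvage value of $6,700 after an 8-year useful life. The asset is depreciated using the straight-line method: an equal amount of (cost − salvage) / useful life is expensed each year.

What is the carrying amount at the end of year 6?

$26,232

Depreciable base = $84,828 − $6,700 = $78,128.
Annual expense = $78,128 / 8 = $9,766.
End of year 1: book value $75,062.
End of year 2: book value $65,296.
End of year 3: book value $55,530.
End of year 4: book value $45,764.
End of year 5: book value $35,998.
End of year 6: book value $26,232.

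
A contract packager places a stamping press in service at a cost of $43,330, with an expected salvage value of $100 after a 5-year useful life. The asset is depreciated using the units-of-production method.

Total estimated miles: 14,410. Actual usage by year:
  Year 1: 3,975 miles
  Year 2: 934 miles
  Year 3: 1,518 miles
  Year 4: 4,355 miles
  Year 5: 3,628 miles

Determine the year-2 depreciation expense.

Depreciable base = $43,330 − $100 = $43,230.
Rate = $43,230 / 14,410 miles = $3 per mile.
Year 1: 3,975 × $3 = $11,925. Book value $31,405.
Year 2: 934 × $3 = $2,802. Book value $28,603.

$2,802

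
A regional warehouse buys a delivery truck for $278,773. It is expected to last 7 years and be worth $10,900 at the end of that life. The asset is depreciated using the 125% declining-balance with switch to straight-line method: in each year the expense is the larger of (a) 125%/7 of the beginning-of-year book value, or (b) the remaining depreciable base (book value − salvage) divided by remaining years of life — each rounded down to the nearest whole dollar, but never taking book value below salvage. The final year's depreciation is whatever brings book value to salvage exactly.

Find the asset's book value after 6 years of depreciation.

$46,341

Depreciable base = $278,773 − $10,900 = $267,873.
Year 1: DB = ⌊$278,773 × 125%/7⌋ = $49,780; SL = ⌊$267,873/7⌋ = $38,267 → take DB $49,780. Book value $228,993.
Year 2: DB = ⌊$228,993 × 125%/7⌋ = $40,891; SL = ⌊$218,093/6⌋ = $36,348 → take DB $40,891. Book value $188,102.
Year 3: DB = ⌊$188,102 × 125%/7⌋ = $33,589; SL = ⌊$177,202/5⌋ = $35,440 → take SL $35,440. Book value $152,662.
Year 4: DB = ⌊$152,662 × 125%/7⌋ = $27,261; SL = ⌊$141,762/4⌋ = $35,440 → take SL $35,440. Book value $117,222.
Year 5: DB = ⌊$117,222 × 125%/7⌋ = $20,932; SL = ⌊$106,322/3⌋ = $35,440 → take SL $35,440. Book value $81,782.
Year 6: DB = ⌊$81,782 × 125%/7⌋ = $14,603; SL = ⌊$70,882/2⌋ = $35,441 → take SL $35,441. Book value $46,341.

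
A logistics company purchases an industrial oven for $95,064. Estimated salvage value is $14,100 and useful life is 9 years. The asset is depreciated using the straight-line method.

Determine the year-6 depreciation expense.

Depreciable base = $95,064 − $14,100 = $80,964.
Annual expense = $80,964 / 9 = $8,996.

$8,996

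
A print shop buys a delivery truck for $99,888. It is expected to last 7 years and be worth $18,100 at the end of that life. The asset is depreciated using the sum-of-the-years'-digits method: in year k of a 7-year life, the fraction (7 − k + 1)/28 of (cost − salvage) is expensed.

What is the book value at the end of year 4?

$35,626

Depreciable base = $99,888 − $18,100 = $81,788.
Sum of the years' digits = 7+6+5+4+3+2+1 = 28.
Year 1: $81,788 × 7/28 = $20,447. Book value $79,441.
Year 2: $81,788 × 6/28 = $17,526. Book value $61,915.
Year 3: $81,788 × 5/28 = $14,605. Book value $47,310.
Year 4: $81,788 × 4/28 = $11,684. Book value $35,626.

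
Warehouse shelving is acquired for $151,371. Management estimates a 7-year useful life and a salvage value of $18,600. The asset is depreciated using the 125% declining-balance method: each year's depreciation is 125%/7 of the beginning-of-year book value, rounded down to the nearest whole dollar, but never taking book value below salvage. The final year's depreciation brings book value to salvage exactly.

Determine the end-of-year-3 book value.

Depreciable base = $151,371 − $18,600 = $132,771.
Year 1: ⌊$151,371 × 125%/7⌋ = $27,030. Book value $124,341.
Year 2: ⌊$124,341 × 125%/7⌋ = $22,203. Book value $102,138.
Year 3: ⌊$102,138 × 125%/7⌋ = $18,238. Book value $83,900.

$83,900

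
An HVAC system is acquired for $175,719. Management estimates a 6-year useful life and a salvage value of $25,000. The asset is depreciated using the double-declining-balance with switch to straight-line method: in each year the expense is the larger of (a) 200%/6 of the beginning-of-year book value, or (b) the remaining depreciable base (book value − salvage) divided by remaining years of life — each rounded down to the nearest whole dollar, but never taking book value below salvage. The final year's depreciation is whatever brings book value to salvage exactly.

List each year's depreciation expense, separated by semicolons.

$58,573; $39,048; $26,032; $17,355; $9,711; $0

Depreciable base = $175,719 − $25,000 = $150,719.
Year 1: DB = ⌊$175,719 × 200%/6⌋ = $58,573; SL = ⌊$150,719/6⌋ = $25,119 → take DB $58,573. Book value $117,146.
Year 2: DB = ⌊$117,146 × 200%/6⌋ = $39,048; SL = ⌊$92,146/5⌋ = $18,429 → take DB $39,048. Book value $78,098.
Year 3: DB = ⌊$78,098 × 200%/6⌋ = $26,032; SL = ⌊$53,098/4⌋ = $13,274 → take DB $26,032. Book value $52,066.
Year 4: DB = ⌊$52,066 × 200%/6⌋ = $17,355; SL = ⌊$27,066/3⌋ = $9,022 → take DB $17,355. Book value $34,711.
Year 5: DB = ⌊$34,711 × 200%/6⌋ = $11,570; SL = ⌊$9,711/2⌋ = $4,855 → take DB $11,570, capped at $9,711. Book value $25,000.
Year 6 (final): $25,000 − $25,000 = $0. Book value $25,000.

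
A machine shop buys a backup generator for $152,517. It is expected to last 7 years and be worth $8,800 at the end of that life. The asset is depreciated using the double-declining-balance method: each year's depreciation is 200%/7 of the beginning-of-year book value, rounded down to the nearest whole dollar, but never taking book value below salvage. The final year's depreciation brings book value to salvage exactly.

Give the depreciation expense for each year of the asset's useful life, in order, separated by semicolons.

Depreciable base = $152,517 − $8,800 = $143,717.
Year 1: ⌊$152,517 × 200%/7⌋ = $43,576. Book value $108,941.
Year 2: ⌊$108,941 × 200%/7⌋ = $31,126. Book value $77,815.
Year 3: ⌊$77,815 × 200%/7⌋ = $22,232. Book value $55,583.
Year 4: ⌊$55,583 × 200%/7⌋ = $15,880. Book value $39,703.
Year 5: ⌊$39,703 × 200%/7⌋ = $11,343. Book value $28,360.
Year 6: ⌊$28,360 × 200%/7⌋ = $8,102. Book value $20,258.
Year 7 (final): $20,258 − $8,800 = $11,458. Book value $8,800.

$43,576; $31,126; $22,232; $15,880; $11,343; $8,102; $11,458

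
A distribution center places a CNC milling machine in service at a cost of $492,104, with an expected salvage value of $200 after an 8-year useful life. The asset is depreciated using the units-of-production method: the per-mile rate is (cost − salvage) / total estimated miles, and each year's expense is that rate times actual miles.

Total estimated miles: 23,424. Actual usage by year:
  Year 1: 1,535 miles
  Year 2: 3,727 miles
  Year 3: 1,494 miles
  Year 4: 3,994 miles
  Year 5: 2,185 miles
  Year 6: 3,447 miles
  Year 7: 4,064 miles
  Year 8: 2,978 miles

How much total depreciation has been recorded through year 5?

Depreciable base = $492,104 − $200 = $491,904.
Rate = $491,904 / 23,424 miles = $21 per mile.
Year 1: 1,535 × $21 = $32,235. Book value $459,869.
Year 2: 3,727 × $21 = $78,267. Book value $381,602.
Year 3: 1,494 × $21 = $31,374. Book value $350,228.
Year 4: 3,994 × $21 = $83,874. Book value $266,354.
Year 5: 2,185 × $21 = $45,885. Book value $220,469.
Accumulated through year 5 = $492,104 − $220,469 = $271,635.

$271,635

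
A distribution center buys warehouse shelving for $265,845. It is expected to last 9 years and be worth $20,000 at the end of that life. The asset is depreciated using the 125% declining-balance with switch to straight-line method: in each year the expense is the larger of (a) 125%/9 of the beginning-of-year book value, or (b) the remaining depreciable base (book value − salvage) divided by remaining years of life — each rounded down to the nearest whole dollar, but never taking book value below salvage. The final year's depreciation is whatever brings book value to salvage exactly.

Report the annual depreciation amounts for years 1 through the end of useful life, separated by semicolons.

Depreciable base = $265,845 − $20,000 = $245,845.
Year 1: DB = ⌊$265,845 × 125%/9⌋ = $36,922; SL = ⌊$245,845/9⌋ = $27,316 → take DB $36,922. Book value $228,923.
Year 2: DB = ⌊$228,923 × 125%/9⌋ = $31,794; SL = ⌊$208,923/8⌋ = $26,115 → take DB $31,794. Book value $197,129.
Year 3: DB = ⌊$197,129 × 125%/9⌋ = $27,379; SL = ⌊$177,129/7⌋ = $25,304 → take DB $27,379. Book value $169,750.
Year 4: DB = ⌊$169,750 × 125%/9⌋ = $23,576; SL = ⌊$149,750/6⌋ = $24,958 → take SL $24,958. Book value $144,792.
Year 5: DB = ⌊$144,792 × 125%/9⌋ = $20,110; SL = ⌊$124,792/5⌋ = $24,958 → take SL $24,958. Book value $119,834.
Year 6: DB = ⌊$119,834 × 125%/9⌋ = $16,643; SL = ⌊$99,834/4⌋ = $24,958 → take SL $24,958. Book value $94,876.
Year 7: DB = ⌊$94,876 × 125%/9⌋ = $13,177; SL = ⌊$74,876/3⌋ = $24,958 → take SL $24,958. Book value $69,918.
Year 8: DB = ⌊$69,918 × 125%/9⌋ = $9,710; SL = ⌊$49,918/2⌋ = $24,959 → take SL $24,959. Book value $44,959.
Year 9 (final): $44,959 − $20,000 = $24,959. Book value $20,000.

$36,922; $31,794; $27,379; $24,958; $24,958; $24,958; $24,958; $24,959; $24,959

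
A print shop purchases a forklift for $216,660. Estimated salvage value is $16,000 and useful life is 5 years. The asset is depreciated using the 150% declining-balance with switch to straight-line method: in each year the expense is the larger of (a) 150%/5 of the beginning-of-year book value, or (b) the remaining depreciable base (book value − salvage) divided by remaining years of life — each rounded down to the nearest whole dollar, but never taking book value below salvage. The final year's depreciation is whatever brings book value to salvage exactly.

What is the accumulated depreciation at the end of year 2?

Depreciable base = $216,660 − $16,000 = $200,660.
Year 1: DB = ⌊$216,660 × 150%/5⌋ = $64,998; SL = ⌊$200,660/5⌋ = $40,132 → take DB $64,998. Book value $151,662.
Year 2: DB = ⌊$151,662 × 150%/5⌋ = $45,498; SL = ⌊$135,662/4⌋ = $33,915 → take DB $45,498. Book value $106,164.
Accumulated through year 2 = $216,660 − $106,164 = $110,496.

$110,496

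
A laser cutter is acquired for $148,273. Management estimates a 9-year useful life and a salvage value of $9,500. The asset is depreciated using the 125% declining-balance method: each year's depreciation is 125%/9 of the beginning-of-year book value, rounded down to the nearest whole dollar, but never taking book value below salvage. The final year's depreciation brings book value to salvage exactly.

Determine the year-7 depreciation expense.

$8,396

Depreciable base = $148,273 − $9,500 = $138,773.
Year 1: ⌊$148,273 × 125%/9⌋ = $20,593. Book value $127,680.
Year 2: ⌊$127,680 × 125%/9⌋ = $17,733. Book value $109,947.
Year 3: ⌊$109,947 × 125%/9⌋ = $15,270. Book value $94,677.
Year 4: ⌊$94,677 × 125%/9⌋ = $13,149. Book value $81,528.
Year 5: ⌊$81,528 × 125%/9⌋ = $11,323. Book value $70,205.
Year 6: ⌊$70,205 × 125%/9⌋ = $9,750. Book value $60,455.
Year 7: ⌊$60,455 × 125%/9⌋ = $8,396. Book value $52,059.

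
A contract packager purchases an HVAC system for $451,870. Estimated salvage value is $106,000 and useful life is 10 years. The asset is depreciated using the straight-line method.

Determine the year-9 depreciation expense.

Depreciable base = $451,870 − $106,000 = $345,870.
Annual expense = $345,870 / 10 = $34,587.

$34,587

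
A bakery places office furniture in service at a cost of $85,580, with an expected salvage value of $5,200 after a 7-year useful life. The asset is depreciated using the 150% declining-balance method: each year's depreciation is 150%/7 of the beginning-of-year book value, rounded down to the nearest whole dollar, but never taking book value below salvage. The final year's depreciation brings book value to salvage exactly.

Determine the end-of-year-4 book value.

Depreciable base = $85,580 − $5,200 = $80,380.
Year 1: ⌊$85,580 × 150%/7⌋ = $18,338. Book value $67,242.
Year 2: ⌊$67,242 × 150%/7⌋ = $14,409. Book value $52,833.
Year 3: ⌊$52,833 × 150%/7⌋ = $11,321. Book value $41,512.
Year 4: ⌊$41,512 × 150%/7⌋ = $8,895. Book value $32,617.

$32,617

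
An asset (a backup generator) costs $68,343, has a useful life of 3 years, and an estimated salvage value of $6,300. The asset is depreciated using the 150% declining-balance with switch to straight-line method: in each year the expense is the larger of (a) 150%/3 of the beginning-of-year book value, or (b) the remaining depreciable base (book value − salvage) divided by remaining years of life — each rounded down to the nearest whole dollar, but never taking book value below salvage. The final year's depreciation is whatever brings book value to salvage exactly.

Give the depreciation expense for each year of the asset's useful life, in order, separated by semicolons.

Depreciable base = $68,343 − $6,300 = $62,043.
Year 1: DB = ⌊$68,343 × 150%/3⌋ = $34,171; SL = ⌊$62,043/3⌋ = $20,681 → take DB $34,171. Book value $34,172.
Year 2: DB = ⌊$34,172 × 150%/3⌋ = $17,086; SL = ⌊$27,872/2⌋ = $13,936 → take DB $17,086. Book value $17,086.
Year 3 (final): $17,086 − $6,300 = $10,786. Book value $6,300.

$34,171; $17,086; $10,786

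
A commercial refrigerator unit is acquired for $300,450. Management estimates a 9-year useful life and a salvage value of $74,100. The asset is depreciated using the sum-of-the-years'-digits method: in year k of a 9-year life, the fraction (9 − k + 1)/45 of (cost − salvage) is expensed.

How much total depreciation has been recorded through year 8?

Depreciable base = $300,450 − $74,100 = $226,350.
Sum of the years' digits = 9+8+7+6+5+4+3+2+1 = 45.
Year 1: $226,350 × 9/45 = $45,270. Book value $255,180.
Year 2: $226,350 × 8/45 = $40,240. Book value $214,940.
Year 3: $226,350 × 7/45 = $35,210. Book value $179,730.
Year 4: $226,350 × 6/45 = $30,180. Book value $149,550.
Year 5: $226,350 × 5/45 = $25,150. Book value $124,400.
Year 6: $226,350 × 4/45 = $20,120. Book value $104,280.
Year 7: $226,350 × 3/45 = $15,090. Book value $89,190.
Year 8: $226,350 × 2/45 = $10,060. Book value $79,130.
Accumulated through year 8 = $300,450 − $79,130 = $221,320.

$221,320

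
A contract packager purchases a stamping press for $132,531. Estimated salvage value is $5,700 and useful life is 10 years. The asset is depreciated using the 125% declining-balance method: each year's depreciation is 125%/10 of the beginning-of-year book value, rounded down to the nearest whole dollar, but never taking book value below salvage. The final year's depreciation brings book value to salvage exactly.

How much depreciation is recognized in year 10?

$34,149

Depreciable base = $132,531 − $5,700 = $126,831.
Year 1: ⌊$132,531 × 125%/10⌋ = $16,566. Book value $115,965.
Year 2: ⌊$115,965 × 125%/10⌋ = $14,495. Book value $101,470.
Year 3: ⌊$101,470 × 125%/10⌋ = $12,683. Book value $88,787.
Year 4: ⌊$88,787 × 125%/10⌋ = $11,098. Book value $77,689.
Year 5: ⌊$77,689 × 125%/10⌋ = $9,711. Book value $67,978.
Year 6: ⌊$67,978 × 125%/10⌋ = $8,497. Book value $59,481.
Year 7: ⌊$59,481 × 125%/10⌋ = $7,435. Book value $52,046.
Year 8: ⌊$52,046 × 125%/10⌋ = $6,505. Book value $45,541.
Year 9: ⌊$45,541 × 125%/10⌋ = $5,692. Book value $39,849.
Year 10 (final): $39,849 − $5,700 = $34,149. Book value $5,700.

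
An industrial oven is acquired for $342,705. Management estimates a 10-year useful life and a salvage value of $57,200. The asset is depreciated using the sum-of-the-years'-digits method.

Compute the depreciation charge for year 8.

$15,573

Depreciable base = $342,705 − $57,200 = $285,505.
Sum of the years' digits = 10+9+8+7+6+5+4+3+2+1 = 55.
Year 1: $285,505 × 10/55 = $51,910. Book value $290,795.
Year 2: $285,505 × 9/55 = $46,719. Book value $244,076.
Year 3: $285,505 × 8/55 = $41,528. Book value $202,548.
Year 4: $285,505 × 7/55 = $36,337. Book value $166,211.
Year 5: $285,505 × 6/55 = $31,146. Book value $135,065.
Year 6: $285,505 × 5/55 = $25,955. Book value $109,110.
Year 7: $285,505 × 4/55 = $20,764. Book value $88,346.
Year 8: $285,505 × 3/55 = $15,573. Book value $72,773.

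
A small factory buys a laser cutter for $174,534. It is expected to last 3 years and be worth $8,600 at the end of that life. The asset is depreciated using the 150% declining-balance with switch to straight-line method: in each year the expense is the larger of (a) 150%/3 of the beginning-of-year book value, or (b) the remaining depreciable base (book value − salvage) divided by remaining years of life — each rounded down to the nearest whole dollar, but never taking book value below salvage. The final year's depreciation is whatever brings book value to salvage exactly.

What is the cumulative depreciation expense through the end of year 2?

Depreciable base = $174,534 − $8,600 = $165,934.
Year 1: DB = ⌊$174,534 × 150%/3⌋ = $87,267; SL = ⌊$165,934/3⌋ = $55,311 → take DB $87,267. Book value $87,267.
Year 2: DB = ⌊$87,267 × 150%/3⌋ = $43,633; SL = ⌊$78,667/2⌋ = $39,333 → take DB $43,633. Book value $43,634.
Accumulated through year 2 = $174,534 − $43,634 = $130,900.

$130,900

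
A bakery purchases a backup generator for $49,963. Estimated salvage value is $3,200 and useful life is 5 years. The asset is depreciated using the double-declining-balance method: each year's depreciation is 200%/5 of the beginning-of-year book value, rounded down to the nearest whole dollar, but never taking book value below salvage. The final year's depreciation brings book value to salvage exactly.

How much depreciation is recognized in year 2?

$11,991

Depreciable base = $49,963 − $3,200 = $46,763.
Year 1: ⌊$49,963 × 200%/5⌋ = $19,985. Book value $29,978.
Year 2: ⌊$29,978 × 200%/5⌋ = $11,991. Book value $17,987.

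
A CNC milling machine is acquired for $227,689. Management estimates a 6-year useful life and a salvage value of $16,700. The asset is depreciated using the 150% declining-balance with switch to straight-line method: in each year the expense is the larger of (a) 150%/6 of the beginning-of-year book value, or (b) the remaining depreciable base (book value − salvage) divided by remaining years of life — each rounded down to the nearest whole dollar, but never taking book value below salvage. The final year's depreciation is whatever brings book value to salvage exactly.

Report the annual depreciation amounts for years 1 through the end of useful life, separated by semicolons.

$56,922; $42,691; $32,019; $26,452; $26,452; $26,453

Depreciable base = $227,689 − $16,700 = $210,989.
Year 1: DB = ⌊$227,689 × 150%/6⌋ = $56,922; SL = ⌊$210,989/6⌋ = $35,164 → take DB $56,922. Book value $170,767.
Year 2: DB = ⌊$170,767 × 150%/6⌋ = $42,691; SL = ⌊$154,067/5⌋ = $30,813 → take DB $42,691. Book value $128,076.
Year 3: DB = ⌊$128,076 × 150%/6⌋ = $32,019; SL = ⌊$111,376/4⌋ = $27,844 → take DB $32,019. Book value $96,057.
Year 4: DB = ⌊$96,057 × 150%/6⌋ = $24,014; SL = ⌊$79,357/3⌋ = $26,452 → take SL $26,452. Book value $69,605.
Year 5: DB = ⌊$69,605 × 150%/6⌋ = $17,401; SL = ⌊$52,905/2⌋ = $26,452 → take SL $26,452. Book value $43,153.
Year 6 (final): $43,153 − $16,700 = $26,453. Book value $16,700.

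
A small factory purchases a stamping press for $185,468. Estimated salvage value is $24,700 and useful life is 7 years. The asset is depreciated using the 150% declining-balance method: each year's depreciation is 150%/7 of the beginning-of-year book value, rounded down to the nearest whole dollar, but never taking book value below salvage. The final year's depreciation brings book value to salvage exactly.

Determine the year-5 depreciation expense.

Depreciable base = $185,468 − $24,700 = $160,768.
Year 1: ⌊$185,468 × 150%/7⌋ = $39,743. Book value $145,725.
Year 2: ⌊$145,725 × 150%/7⌋ = $31,226. Book value $114,499.
Year 3: ⌊$114,499 × 150%/7⌋ = $24,535. Book value $89,964.
Year 4: ⌊$89,964 × 150%/7⌋ = $19,278. Book value $70,686.
Year 5: ⌊$70,686 × 150%/7⌋ = $15,147. Book value $55,539.

$15,147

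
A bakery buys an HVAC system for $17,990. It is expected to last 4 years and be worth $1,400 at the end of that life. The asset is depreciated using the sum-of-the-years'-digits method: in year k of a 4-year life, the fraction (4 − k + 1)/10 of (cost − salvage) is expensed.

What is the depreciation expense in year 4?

$1,659

Depreciable base = $17,990 − $1,400 = $16,590.
Sum of the years' digits = 4+3+2+1 = 10.
Year 1: $16,590 × 4/10 = $6,636. Book value $11,354.
Year 2: $16,590 × 3/10 = $4,977. Book value $6,377.
Year 3: $16,590 × 2/10 = $3,318. Book value $3,059.
Year 4: $16,590 × 1/10 = $1,659. Book value $1,400.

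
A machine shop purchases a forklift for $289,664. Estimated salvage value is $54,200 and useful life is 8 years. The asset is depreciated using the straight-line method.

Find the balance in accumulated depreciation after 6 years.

$176,598

Depreciable base = $289,664 − $54,200 = $235,464.
Annual expense = $235,464 / 8 = $29,433.
End of year 1: book value $260,231.
End of year 2: book value $230,798.
End of year 3: book value $201,365.
End of year 4: book value $171,932.
End of year 5: book value $142,499.
End of year 6: book value $113,066.
Accumulated through year 6 = $289,664 − $113,066 = $176,598.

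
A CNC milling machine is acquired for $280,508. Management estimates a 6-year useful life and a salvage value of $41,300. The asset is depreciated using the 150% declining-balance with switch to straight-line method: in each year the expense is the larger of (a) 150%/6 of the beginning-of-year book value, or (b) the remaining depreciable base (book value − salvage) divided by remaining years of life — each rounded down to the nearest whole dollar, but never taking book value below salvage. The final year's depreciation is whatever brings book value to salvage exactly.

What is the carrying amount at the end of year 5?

$65,028

Depreciable base = $280,508 − $41,300 = $239,208.
Year 1: DB = ⌊$280,508 × 150%/6⌋ = $70,127; SL = ⌊$239,208/6⌋ = $39,868 → take DB $70,127. Book value $210,381.
Year 2: DB = ⌊$210,381 × 150%/6⌋ = $52,595; SL = ⌊$169,081/5⌋ = $33,816 → take DB $52,595. Book value $157,786.
Year 3: DB = ⌊$157,786 × 150%/6⌋ = $39,446; SL = ⌊$116,486/4⌋ = $29,121 → take DB $39,446. Book value $118,340.
Year 4: DB = ⌊$118,340 × 150%/6⌋ = $29,585; SL = ⌊$77,040/3⌋ = $25,680 → take DB $29,585. Book value $88,755.
Year 5: DB = ⌊$88,755 × 150%/6⌋ = $22,188; SL = ⌊$47,455/2⌋ = $23,727 → take SL $23,727. Book value $65,028.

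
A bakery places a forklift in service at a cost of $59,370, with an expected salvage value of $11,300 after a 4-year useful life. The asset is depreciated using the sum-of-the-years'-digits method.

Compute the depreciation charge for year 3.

$9,614

Depreciable base = $59,370 − $11,300 = $48,070.
Sum of the years' digits = 4+3+2+1 = 10.
Year 1: $48,070 × 4/10 = $19,228. Book value $40,142.
Year 2: $48,070 × 3/10 = $14,421. Book value $25,721.
Year 3: $48,070 × 2/10 = $9,614. Book value $16,107.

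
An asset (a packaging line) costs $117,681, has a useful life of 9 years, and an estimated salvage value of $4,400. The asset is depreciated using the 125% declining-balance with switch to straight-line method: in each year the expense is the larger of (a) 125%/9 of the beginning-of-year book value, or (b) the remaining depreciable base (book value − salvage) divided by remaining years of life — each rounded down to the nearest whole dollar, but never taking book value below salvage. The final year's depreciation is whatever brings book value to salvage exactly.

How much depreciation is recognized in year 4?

$11,790

Depreciable base = $117,681 − $4,400 = $113,281.
Year 1: DB = ⌊$117,681 × 125%/9⌋ = $16,344; SL = ⌊$113,281/9⌋ = $12,586 → take DB $16,344. Book value $101,337.
Year 2: DB = ⌊$101,337 × 125%/9⌋ = $14,074; SL = ⌊$96,937/8⌋ = $12,117 → take DB $14,074. Book value $87,263.
Year 3: DB = ⌊$87,263 × 125%/9⌋ = $12,119; SL = ⌊$82,863/7⌋ = $11,837 → take DB $12,119. Book value $75,144.
Year 4: DB = ⌊$75,144 × 125%/9⌋ = $10,436; SL = ⌊$70,744/6⌋ = $11,790 → take SL $11,790. Book value $63,354.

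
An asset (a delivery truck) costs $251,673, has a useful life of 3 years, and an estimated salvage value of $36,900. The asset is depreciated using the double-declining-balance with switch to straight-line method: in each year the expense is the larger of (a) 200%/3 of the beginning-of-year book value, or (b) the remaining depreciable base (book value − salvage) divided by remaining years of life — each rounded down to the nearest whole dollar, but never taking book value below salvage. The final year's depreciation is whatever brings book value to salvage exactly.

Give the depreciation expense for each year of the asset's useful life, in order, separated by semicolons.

Depreciable base = $251,673 − $36,900 = $214,773.
Year 1: DB = ⌊$251,673 × 200%/3⌋ = $167,782; SL = ⌊$214,773/3⌋ = $71,591 → take DB $167,782. Book value $83,891.
Year 2: DB = ⌊$83,891 × 200%/3⌋ = $55,927; SL = ⌊$46,991/2⌋ = $23,495 → take DB $55,927, capped at $46,991. Book value $36,900.
Year 3 (final): $36,900 − $36,900 = $0. Book value $36,900.

$167,782; $46,991; $0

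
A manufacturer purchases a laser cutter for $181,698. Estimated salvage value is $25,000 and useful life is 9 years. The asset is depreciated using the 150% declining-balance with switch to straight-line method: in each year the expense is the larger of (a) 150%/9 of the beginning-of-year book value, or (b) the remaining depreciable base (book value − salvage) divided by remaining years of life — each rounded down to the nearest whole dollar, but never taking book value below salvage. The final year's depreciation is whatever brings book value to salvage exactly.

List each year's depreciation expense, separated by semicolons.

$30,283; $25,235; $21,030; $17,525; $14,604; $12,170; $11,950; $11,950; $11,951

Depreciable base = $181,698 − $25,000 = $156,698.
Year 1: DB = ⌊$181,698 × 150%/9⌋ = $30,283; SL = ⌊$156,698/9⌋ = $17,410 → take DB $30,283. Book value $151,415.
Year 2: DB = ⌊$151,415 × 150%/9⌋ = $25,235; SL = ⌊$126,415/8⌋ = $15,801 → take DB $25,235. Book value $126,180.
Year 3: DB = ⌊$126,180 × 150%/9⌋ = $21,030; SL = ⌊$101,180/7⌋ = $14,454 → take DB $21,030. Book value $105,150.
Year 4: DB = ⌊$105,150 × 150%/9⌋ = $17,525; SL = ⌊$80,150/6⌋ = $13,358 → take DB $17,525. Book value $87,625.
Year 5: DB = ⌊$87,625 × 150%/9⌋ = $14,604; SL = ⌊$62,625/5⌋ = $12,525 → take DB $14,604. Book value $73,021.
Year 6: DB = ⌊$73,021 × 150%/9⌋ = $12,170; SL = ⌊$48,021/4⌋ = $12,005 → take DB $12,170. Book value $60,851.
Year 7: DB = ⌊$60,851 × 150%/9⌋ = $10,141; SL = ⌊$35,851/3⌋ = $11,950 → take SL $11,950. Book value $48,901.
Year 8: DB = ⌊$48,901 × 150%/9⌋ = $8,150; SL = ⌊$23,901/2⌋ = $11,950 → take SL $11,950. Book value $36,951.
Year 9 (final): $36,951 − $25,000 = $11,951. Book value $25,000.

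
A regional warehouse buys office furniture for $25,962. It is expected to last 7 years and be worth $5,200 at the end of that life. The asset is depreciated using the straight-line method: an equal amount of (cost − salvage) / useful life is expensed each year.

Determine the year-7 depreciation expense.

Depreciable base = $25,962 − $5,200 = $20,762.
Annual expense = $20,762 / 7 = $2,966.

$2,966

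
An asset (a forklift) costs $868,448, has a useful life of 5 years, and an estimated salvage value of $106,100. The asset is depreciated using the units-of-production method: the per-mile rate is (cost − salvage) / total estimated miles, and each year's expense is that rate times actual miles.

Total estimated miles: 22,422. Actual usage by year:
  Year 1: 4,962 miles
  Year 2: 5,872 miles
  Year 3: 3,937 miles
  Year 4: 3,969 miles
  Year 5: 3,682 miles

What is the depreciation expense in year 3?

$133,858

Depreciable base = $868,448 − $106,100 = $762,348.
Rate = $762,348 / 22,422 miles = $34 per mile.
Year 1: 4,962 × $34 = $168,708. Book value $699,740.
Year 2: 5,872 × $34 = $199,648. Book value $500,092.
Year 3: 3,937 × $34 = $133,858. Book value $366,234.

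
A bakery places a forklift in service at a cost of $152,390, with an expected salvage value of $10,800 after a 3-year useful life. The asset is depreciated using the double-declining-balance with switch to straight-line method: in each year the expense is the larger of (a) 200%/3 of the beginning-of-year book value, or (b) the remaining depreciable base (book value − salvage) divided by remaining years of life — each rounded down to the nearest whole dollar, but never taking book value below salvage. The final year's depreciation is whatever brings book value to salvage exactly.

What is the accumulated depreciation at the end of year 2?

$135,457

Depreciable base = $152,390 − $10,800 = $141,590.
Year 1: DB = ⌊$152,390 × 200%/3⌋ = $101,593; SL = ⌊$141,590/3⌋ = $47,196 → take DB $101,593. Book value $50,797.
Year 2: DB = ⌊$50,797 × 200%/3⌋ = $33,864; SL = ⌊$39,997/2⌋ = $19,998 → take DB $33,864. Book value $16,933.
Accumulated through year 2 = $152,390 − $16,933 = $135,457.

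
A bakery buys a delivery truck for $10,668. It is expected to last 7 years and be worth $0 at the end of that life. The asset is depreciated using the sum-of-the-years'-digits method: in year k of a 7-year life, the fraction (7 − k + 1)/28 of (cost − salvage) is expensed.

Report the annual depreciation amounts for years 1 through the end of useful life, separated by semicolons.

$2,667; $2,286; $1,905; $1,524; $1,143; $762; $381

Depreciable base = $10,668 − $0 = $10,668.
Sum of the years' digits = 7+6+5+4+3+2+1 = 28.
Year 1: $10,668 × 7/28 = $2,667. Book value $8,001.
Year 2: $10,668 × 6/28 = $2,286. Book value $5,715.
Year 3: $10,668 × 5/28 = $1,905. Book value $3,810.
Year 4: $10,668 × 4/28 = $1,524. Book value $2,286.
Year 5: $10,668 × 3/28 = $1,143. Book value $1,143.
Year 6: $10,668 × 2/28 = $762. Book value $381.
Year 7: $10,668 × 1/28 = $381. Book value $0.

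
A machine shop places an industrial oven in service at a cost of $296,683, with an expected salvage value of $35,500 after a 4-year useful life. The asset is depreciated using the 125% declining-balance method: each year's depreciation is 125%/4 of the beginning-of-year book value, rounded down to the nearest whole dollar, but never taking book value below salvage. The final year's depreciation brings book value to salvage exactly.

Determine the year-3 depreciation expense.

Depreciable base = $296,683 − $35,500 = $261,183.
Year 1: ⌊$296,683 × 125%/4⌋ = $92,713. Book value $203,970.
Year 2: ⌊$203,970 × 125%/4⌋ = $63,740. Book value $140,230.
Year 3: ⌊$140,230 × 125%/4⌋ = $43,821. Book value $96,409.

$43,821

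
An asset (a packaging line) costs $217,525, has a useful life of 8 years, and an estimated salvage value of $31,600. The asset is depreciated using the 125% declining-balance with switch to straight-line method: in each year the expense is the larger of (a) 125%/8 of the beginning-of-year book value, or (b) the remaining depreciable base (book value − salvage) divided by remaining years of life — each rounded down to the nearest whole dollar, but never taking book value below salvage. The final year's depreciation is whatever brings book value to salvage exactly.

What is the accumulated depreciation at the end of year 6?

Depreciable base = $217,525 − $31,600 = $185,925.
Year 1: DB = ⌊$217,525 × 125%/8⌋ = $33,988; SL = ⌊$185,925/8⌋ = $23,240 → take DB $33,988. Book value $183,537.
Year 2: DB = ⌊$183,537 × 125%/8⌋ = $28,677; SL = ⌊$151,937/7⌋ = $21,705 → take DB $28,677. Book value $154,860.
Year 3: DB = ⌊$154,860 × 125%/8⌋ = $24,196; SL = ⌊$123,260/6⌋ = $20,543 → take DB $24,196. Book value $130,664.
Year 4: DB = ⌊$130,664 × 125%/8⌋ = $20,416; SL = ⌊$99,064/5⌋ = $19,812 → take DB $20,416. Book value $110,248.
Year 5: DB = ⌊$110,248 × 125%/8⌋ = $17,226; SL = ⌊$78,648/4⌋ = $19,662 → take SL $19,662. Book value $90,586.
Year 6: DB = ⌊$90,586 × 125%/8⌋ = $14,154; SL = ⌊$58,986/3⌋ = $19,662 → take SL $19,662. Book value $70,924.
Accumulated through year 6 = $217,525 − $70,924 = $146,601.

$146,601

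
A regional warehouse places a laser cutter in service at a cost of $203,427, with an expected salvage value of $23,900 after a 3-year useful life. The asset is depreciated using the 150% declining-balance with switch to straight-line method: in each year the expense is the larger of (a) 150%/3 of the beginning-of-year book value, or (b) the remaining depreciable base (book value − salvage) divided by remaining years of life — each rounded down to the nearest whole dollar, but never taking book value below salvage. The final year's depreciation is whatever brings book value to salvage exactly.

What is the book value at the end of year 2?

$50,857

Depreciable base = $203,427 − $23,900 = $179,527.
Year 1: DB = ⌊$203,427 × 150%/3⌋ = $101,713; SL = ⌊$179,527/3⌋ = $59,842 → take DB $101,713. Book value $101,714.
Year 2: DB = ⌊$101,714 × 150%/3⌋ = $50,857; SL = ⌊$77,814/2⌋ = $38,907 → take DB $50,857. Book value $50,857.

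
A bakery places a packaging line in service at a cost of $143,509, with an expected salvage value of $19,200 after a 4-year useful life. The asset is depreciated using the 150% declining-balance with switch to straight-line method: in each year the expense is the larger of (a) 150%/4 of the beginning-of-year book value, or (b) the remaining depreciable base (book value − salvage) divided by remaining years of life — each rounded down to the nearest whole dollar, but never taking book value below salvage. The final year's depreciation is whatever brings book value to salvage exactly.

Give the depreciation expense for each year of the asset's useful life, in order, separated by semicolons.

$53,815; $33,635; $21,022; $15,837

Depreciable base = $143,509 − $19,200 = $124,309.
Year 1: DB = ⌊$143,509 × 150%/4⌋ = $53,815; SL = ⌊$124,309/4⌋ = $31,077 → take DB $53,815. Book value $89,694.
Year 2: DB = ⌊$89,694 × 150%/4⌋ = $33,635; SL = ⌊$70,494/3⌋ = $23,498 → take DB $33,635. Book value $56,059.
Year 3: DB = ⌊$56,059 × 150%/4⌋ = $21,022; SL = ⌊$36,859/2⌋ = $18,429 → take DB $21,022. Book value $35,037.
Year 4 (final): $35,037 − $19,200 = $15,837. Book value $19,200.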